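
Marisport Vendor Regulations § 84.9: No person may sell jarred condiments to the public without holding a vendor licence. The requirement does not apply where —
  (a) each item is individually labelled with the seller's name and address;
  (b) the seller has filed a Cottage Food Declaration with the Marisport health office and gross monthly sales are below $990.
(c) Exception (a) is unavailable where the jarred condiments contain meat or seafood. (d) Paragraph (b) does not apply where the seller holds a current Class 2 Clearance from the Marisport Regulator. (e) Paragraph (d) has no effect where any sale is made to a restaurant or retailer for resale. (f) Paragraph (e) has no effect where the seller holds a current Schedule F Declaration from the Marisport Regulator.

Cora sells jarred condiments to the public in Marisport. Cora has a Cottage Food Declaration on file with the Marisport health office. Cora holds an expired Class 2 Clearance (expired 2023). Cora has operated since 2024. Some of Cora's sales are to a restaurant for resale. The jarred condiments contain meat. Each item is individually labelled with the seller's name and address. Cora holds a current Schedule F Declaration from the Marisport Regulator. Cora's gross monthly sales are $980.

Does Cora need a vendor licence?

Exception (a): items are individually labelled — every condition holds. However, paragraph (c) must be considered: (c) is engaged — the jarred condiments contain meat. Exception (a) does not apply.
All of (b)'s requirements are met (a Cottage Food Declaration is on file; gross monthly sales are $980, below the $990 limit). Applying paragraphs (d)–(f): (d), which would limit (b), does not operate here: there is no Class 2 Clearance in force. Exception (b) stands.

No — exception (b) applies; Cora is not required to hold a vendor licence.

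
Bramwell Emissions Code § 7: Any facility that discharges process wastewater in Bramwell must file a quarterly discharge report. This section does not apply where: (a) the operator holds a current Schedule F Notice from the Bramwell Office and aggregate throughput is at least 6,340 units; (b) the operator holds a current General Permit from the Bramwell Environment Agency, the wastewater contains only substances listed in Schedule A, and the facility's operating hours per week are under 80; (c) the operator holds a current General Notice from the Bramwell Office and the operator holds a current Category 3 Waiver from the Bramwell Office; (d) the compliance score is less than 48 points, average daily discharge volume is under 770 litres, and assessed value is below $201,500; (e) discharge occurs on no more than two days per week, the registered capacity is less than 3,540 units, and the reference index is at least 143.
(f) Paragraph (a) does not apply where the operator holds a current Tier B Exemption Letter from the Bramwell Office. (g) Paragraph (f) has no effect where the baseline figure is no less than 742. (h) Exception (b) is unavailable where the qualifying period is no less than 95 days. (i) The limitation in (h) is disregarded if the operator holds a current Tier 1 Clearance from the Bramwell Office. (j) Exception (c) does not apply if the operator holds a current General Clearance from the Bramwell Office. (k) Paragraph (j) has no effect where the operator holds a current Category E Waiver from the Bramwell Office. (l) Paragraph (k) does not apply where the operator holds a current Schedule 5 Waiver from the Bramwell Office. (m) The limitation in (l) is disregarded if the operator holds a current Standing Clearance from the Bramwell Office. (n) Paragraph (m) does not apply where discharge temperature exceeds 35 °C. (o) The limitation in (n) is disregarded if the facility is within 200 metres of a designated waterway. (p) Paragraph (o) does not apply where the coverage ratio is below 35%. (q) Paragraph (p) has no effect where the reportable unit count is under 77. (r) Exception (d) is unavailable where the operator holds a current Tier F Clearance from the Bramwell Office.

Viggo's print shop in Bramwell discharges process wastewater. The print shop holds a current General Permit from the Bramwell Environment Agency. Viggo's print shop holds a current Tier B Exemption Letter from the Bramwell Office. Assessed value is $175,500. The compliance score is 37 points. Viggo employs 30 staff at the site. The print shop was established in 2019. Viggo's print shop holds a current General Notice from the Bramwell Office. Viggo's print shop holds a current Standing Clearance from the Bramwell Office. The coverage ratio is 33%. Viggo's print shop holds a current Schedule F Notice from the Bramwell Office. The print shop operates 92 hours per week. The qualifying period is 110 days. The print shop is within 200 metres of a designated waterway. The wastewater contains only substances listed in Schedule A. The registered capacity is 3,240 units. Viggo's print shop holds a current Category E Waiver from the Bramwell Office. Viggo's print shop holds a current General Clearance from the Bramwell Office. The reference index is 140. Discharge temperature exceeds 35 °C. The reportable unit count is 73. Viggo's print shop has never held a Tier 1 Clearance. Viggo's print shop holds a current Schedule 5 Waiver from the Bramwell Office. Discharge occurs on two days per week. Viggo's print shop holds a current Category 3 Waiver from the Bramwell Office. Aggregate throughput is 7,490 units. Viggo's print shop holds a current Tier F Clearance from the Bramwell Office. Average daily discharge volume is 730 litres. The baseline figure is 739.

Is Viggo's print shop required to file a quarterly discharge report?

Exception (a)'s conditions are all satisfied: a current Schedule F Notice is held; aggregate throughput is 7,490 units, meeting the 6,340 units threshold. But: (f) applies — a current Tier B Exemption Letter is held. (g) is not engaged (the baseline figure is 739, short of 742), so (f) stands. So (a) is unavailable.
Exception (b) requires that the facility's operating hours per week are under 80; but the facility's operating hours per week are 92, not under 80, so (b) is unavailable.
All of (c)'s requirements are met (a current General Notice is held; a current Category 3 Waiver is held). Under paragraphs (j)–(q): (j) would limit (c) — a current General Clearance is held — but (k) sets (j) aside: (k) is engaged — a current Category E Waiver is held. (l) is engaged (a current Schedule 5 Waiver is held), but is itself disapplied by (m): (m) operates against (l): a current Standing Clearance is held. (n) would limit (m) — discharge temperature exceeds 35 °C — but (o) sets (n) aside: (o) operates against (n): the print shop is within 200 m of a designated waterway. (p) is engaged (the coverage ratio is 33%, below the 35% limit), but yields to (q): (q) operates against (p): the reportable unit count is 73, under the 77 limit. So (c) applies.
Exception (d)'s conditions are all satisfied: the compliance score is 37 points, less than the 48 points limit; average daily discharge volume is 730 litres, under the 770 litres limit; assessed value is $175,500, below the $201,500 limit. But: (r) is engaged — a current Tier F Clearance is held. (d) is therefore removed.
Exception (e) does not apply: the reference index is 140, short of 143.

No — exception (c) applies; Viggo's print shop is not required to file a quarterly discharge report.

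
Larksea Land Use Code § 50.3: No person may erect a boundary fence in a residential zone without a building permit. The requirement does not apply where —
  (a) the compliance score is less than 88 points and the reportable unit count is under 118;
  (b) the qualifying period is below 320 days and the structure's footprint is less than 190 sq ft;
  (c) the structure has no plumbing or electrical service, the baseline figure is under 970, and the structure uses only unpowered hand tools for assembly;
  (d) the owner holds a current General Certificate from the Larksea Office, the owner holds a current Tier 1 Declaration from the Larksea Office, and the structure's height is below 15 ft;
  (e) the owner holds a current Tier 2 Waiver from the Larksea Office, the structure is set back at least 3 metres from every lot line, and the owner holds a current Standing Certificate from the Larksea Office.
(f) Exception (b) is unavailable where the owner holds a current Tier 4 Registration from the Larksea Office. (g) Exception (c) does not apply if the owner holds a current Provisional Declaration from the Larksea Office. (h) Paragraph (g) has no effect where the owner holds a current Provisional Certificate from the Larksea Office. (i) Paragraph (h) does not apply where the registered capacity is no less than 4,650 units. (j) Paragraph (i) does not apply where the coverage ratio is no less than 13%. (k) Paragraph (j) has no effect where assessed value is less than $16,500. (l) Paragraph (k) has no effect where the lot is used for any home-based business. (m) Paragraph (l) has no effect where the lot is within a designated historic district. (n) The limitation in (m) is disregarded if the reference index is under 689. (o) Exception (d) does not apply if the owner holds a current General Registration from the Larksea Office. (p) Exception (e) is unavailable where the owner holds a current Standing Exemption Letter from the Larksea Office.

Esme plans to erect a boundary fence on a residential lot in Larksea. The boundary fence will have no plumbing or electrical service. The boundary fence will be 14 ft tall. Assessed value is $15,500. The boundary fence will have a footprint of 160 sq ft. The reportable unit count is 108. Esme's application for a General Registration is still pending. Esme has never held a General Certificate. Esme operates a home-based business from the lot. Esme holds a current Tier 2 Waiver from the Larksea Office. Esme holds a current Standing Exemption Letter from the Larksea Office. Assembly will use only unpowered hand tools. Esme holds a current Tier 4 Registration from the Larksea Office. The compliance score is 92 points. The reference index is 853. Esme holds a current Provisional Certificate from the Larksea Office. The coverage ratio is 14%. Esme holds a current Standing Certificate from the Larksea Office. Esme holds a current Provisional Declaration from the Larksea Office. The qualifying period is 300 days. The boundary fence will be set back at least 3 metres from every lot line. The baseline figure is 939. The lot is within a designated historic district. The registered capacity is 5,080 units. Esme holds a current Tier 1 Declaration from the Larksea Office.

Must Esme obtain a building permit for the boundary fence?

Yes — Esme must obtain a building permit.

Exception (a) requires that the compliance score is less than 88 points; but the compliance score is 92 points, not less than 88 points, so (a) is unavailable.
All of (b)'s requirements are met (the qualifying period is 300 days, below the 320 days limit; the structure's footprint is 160 sq ft, less than the 190 sq ft limit). However, paragraph (f) must be considered: (f) operates against (b): a current Tier 4 Registration is held. So (b) is unavailable.
Exception (c): there is no plumbing or electrical service; the baseline figure is 939, under the 970 limit; assembly uses only hand tools — every condition holds. But applying paragraphs (g)–(n): (g) operates against (c): a current Provisional Declaration is held. (h) is engaged (a current Provisional Certificate is held), but is set aside by (i): (i) operates against (h): the registered capacity is 5,080 units, meeting the 4,650 units threshold. (j) would limit (i) — the coverage ratio is 14%, meeting the 13% threshold — but (k) sets (j) aside: (k) operates against (j): assessed value is $15,500, less than the $16,500 limit. (l) applies (a home-based business operates on the lot), but is set aside by (m): (m) operates against (l): the lot is in a historic district. (n) is inapplicable (the reference index is 853, not under 689), so (m) stands. Exception (c) does not apply.
Exception (d) requires that the owner holds a current General Certificate from the Larksea Office; but no current General Certificate is held, so (d) is unavailable.
Exception (e)'s conditions are all satisfied: a current Tier 2 Waiver is held; the setback is at least 3 m on every side; a current Standing Certificate is held. But: (p) operates against (e): a current Standing Exemption Letter is held. So (e) is unavailable.
Every exception is unavailable, so the rule governs.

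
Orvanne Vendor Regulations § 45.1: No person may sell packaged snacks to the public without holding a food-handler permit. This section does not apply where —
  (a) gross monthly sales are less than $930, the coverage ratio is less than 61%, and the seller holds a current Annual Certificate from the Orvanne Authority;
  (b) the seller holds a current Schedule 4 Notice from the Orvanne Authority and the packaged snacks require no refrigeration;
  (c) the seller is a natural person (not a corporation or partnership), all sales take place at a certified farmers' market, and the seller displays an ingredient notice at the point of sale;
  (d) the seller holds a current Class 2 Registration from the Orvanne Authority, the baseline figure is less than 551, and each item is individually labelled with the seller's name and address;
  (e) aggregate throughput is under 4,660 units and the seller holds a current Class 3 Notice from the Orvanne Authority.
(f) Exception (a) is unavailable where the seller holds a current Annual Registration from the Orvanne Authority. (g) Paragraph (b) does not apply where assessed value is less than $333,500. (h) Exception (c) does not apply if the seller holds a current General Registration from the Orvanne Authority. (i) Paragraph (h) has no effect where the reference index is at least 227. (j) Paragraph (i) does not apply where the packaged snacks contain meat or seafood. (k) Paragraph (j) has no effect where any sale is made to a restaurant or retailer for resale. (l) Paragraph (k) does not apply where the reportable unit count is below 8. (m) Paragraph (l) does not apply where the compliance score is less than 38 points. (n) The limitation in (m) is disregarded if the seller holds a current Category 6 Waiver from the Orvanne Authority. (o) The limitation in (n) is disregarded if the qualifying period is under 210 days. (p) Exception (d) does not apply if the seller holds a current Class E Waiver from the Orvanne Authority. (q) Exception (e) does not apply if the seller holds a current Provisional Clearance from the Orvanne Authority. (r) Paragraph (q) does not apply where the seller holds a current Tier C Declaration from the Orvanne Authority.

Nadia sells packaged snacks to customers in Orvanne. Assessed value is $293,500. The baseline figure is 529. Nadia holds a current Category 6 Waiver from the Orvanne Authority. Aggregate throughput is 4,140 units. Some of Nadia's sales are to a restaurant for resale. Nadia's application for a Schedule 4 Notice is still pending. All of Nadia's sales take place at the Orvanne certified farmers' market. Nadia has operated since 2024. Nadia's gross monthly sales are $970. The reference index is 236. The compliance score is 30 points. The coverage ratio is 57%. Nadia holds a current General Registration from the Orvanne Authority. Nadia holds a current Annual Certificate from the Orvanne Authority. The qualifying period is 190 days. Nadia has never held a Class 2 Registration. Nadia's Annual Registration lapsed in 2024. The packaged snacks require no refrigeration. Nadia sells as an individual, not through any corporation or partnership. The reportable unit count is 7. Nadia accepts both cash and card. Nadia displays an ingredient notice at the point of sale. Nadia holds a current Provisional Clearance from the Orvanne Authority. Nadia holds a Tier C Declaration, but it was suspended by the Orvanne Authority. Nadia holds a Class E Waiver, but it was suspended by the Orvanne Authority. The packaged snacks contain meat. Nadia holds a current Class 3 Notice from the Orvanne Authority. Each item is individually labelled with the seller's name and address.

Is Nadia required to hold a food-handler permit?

No — exception (c) applies; Nadia is not required to hold a food-handler permit.

Exception (a) fails — gross monthly sales are $970, not less than $930.
Exception (b) fails — there is no Schedule 4 Notice in force.
Exception (c) is satisfied on its face — the seller is a natural person; all sales are at a certified farmers' market; an ingredient notice is displayed. Under paragraphs (h)–(o): (h) would limit (c) — a current General Registration is held — but (i) sets (h) aside: (i) operates against (h): the reference index is 236, meeting the 227 threshold. (j) is engaged (the packaged snacks contain meat), but is itself disapplied by (k): (k) is triggered — some sales are to a restaurant for resale. (l) would limit (k) — the reportable unit count is 7, below the 8 limit — but (m) sets (l) aside: (m) is engaged — the compliance score is 30 points, less than the 38 points limit. (n) is triggered (a current Category 6 Waiver is held), but is overridden by (o): (o) operates against (n): the qualifying period is 190 days, under the 210 days limit. (c) remains available.
Exception (d) does not apply: there is no Class 2 Registration in force.
Exception (e): aggregate throughput is 4,140 units, under the 4,660 units limit; a current Class 3 Notice is held — every condition holds. But applying paragraphs (q)–(r): (q) operates against (e): a current Provisional Clearance is held. (r), which would lift (q), does not operate here — the Tier C Declaration is not current. Exception (e) does not apply.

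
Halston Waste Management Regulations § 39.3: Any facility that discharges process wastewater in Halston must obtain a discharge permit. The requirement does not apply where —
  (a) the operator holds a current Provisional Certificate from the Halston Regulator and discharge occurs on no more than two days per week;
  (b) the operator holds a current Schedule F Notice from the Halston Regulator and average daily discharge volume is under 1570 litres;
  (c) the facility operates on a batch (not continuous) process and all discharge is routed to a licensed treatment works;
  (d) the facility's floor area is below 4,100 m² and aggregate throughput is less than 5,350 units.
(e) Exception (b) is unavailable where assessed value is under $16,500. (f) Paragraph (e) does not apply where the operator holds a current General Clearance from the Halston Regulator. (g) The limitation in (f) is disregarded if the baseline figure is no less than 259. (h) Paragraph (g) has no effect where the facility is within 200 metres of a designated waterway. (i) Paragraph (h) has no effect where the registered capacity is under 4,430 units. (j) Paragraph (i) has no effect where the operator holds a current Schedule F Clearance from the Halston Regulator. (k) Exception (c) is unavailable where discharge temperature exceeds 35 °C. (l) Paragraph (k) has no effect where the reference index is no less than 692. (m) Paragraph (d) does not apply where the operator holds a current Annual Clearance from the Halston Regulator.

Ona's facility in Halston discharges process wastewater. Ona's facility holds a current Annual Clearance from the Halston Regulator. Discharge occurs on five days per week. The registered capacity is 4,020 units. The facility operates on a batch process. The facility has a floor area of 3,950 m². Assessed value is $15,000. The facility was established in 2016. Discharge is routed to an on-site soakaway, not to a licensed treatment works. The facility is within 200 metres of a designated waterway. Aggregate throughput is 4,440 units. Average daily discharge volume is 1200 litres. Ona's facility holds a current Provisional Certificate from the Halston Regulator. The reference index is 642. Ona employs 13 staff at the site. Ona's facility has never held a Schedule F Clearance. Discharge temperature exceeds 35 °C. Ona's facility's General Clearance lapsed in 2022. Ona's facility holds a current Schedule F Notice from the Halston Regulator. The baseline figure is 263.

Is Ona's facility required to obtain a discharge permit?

Exception (a) fails — discharge occurs on five days per week.
Exception (b) is satisfied on its face — a current Schedule F Notice is held; average daily discharge volume is 1200 litres, under the 1570 litres limit. But: (e) operates against (b): assessed value is $15,000, under the $16,500 limit. (f) is not engaged (no current General Clearance is held), so (e) stands. (b) is therefore removed.
Exception (c) fails — discharge is not routed to a licensed treatment works.
Exception (d)'s conditions are all satisfied: the facility's floor area is 3,950 m², below the 4,100 m² limit; aggregate throughput is 4,440 units, less than the 5,350 units limit. But applying paragraph (m): (m) operates against (d): a current Annual Clearance is held. Exception (d) does not apply.
No exception applies. The general rule governs.

Yes — Ona's facility must obtain a discharge permit.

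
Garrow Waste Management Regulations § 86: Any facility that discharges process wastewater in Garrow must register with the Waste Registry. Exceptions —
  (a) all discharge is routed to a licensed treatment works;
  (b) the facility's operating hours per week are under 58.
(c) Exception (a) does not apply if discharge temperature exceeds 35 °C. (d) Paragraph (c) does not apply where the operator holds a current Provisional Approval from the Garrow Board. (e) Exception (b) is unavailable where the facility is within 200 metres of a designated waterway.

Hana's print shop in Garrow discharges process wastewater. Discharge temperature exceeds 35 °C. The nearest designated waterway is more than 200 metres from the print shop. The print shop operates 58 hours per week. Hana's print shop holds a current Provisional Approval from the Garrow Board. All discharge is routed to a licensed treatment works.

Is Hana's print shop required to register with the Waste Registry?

All of (a)'s requirements are met (discharge is routed to a licensed treatment works). Applying paragraphs (c)–(d): (c) would limit (a) — discharge temperature exceeds 35 °C — but (d) sets (c) aside: (d) operates — a current Provisional Approval is held. (a) remains available.
Exception (b) fails — the facility's operating hours per week are 58, not under 58.

No — exception (a) applies; Hana's print shop is not required to register with the Waste Registry.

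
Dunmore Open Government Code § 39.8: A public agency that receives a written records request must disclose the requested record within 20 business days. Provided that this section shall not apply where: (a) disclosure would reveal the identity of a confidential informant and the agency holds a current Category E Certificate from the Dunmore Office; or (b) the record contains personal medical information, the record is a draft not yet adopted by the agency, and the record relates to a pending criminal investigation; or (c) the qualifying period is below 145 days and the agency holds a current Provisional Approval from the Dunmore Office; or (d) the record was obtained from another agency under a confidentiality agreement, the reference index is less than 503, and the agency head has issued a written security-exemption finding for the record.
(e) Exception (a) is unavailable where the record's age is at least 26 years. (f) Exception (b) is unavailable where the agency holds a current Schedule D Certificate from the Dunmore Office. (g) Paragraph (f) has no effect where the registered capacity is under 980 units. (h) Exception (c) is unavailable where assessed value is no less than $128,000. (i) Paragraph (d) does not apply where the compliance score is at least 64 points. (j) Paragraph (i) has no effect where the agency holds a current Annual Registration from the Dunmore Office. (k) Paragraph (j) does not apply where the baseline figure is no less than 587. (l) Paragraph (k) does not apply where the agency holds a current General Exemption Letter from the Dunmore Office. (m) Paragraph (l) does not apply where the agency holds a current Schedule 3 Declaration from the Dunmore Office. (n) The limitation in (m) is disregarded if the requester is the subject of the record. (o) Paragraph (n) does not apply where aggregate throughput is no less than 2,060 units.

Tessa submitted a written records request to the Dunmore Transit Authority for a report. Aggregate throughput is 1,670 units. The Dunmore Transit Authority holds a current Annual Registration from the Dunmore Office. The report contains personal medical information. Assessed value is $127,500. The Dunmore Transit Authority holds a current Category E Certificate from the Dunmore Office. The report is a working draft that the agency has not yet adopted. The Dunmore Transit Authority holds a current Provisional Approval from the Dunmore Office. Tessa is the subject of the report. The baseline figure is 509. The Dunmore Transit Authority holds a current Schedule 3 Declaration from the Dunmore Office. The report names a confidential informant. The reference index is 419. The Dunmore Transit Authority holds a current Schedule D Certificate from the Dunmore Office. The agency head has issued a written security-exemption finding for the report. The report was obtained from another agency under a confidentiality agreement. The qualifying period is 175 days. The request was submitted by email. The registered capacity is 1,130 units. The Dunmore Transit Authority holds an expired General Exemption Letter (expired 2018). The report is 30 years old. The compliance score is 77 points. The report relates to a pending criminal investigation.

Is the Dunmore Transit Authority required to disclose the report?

All of (a)'s requirements are met (the report names a confidential informant; a current Category E Certificate is held). Turning to paragraph (e): (e) operates against (a): the record's age is 30 years, meeting the 26 years threshold. (a) is therefore removed.
Exception (b)'s conditions are all satisfied: the report contains personal medical information; the report is an unadopted draft; the report relates to a pending investigation. Turning to paragraphs (f)–(g): (f) operates against (b): a current Schedule D Certificate is held. (g) is not engaged (the registered capacity is 1,130 units, not under 980 units), so (f) stands. (b) is therefore removed.
Exception (c) requires that the qualifying period is below 145 days; but the qualifying period is 175 days, not below 145 days, so (c) is unavailable.
Exception (d)'s conditions are all satisfied: the report was obtained under a confidentiality agreement; the reference index is 419, less than the 503 limit; a written security-exemption finding has been issued. Under paragraphs (i)–(o): (i) would limit (d) — the compliance score is 77 points, meeting the 64 points threshold — but (j) sets (i) aside: (j) operates against (i): a current Annual Registration is held. (k) does not operate here (the baseline figure is 509, short of 587), so (j) stands. Exception (d) stands.

No — exception (d) applies; the Dunmore Transit Authority is not required to disclose the report.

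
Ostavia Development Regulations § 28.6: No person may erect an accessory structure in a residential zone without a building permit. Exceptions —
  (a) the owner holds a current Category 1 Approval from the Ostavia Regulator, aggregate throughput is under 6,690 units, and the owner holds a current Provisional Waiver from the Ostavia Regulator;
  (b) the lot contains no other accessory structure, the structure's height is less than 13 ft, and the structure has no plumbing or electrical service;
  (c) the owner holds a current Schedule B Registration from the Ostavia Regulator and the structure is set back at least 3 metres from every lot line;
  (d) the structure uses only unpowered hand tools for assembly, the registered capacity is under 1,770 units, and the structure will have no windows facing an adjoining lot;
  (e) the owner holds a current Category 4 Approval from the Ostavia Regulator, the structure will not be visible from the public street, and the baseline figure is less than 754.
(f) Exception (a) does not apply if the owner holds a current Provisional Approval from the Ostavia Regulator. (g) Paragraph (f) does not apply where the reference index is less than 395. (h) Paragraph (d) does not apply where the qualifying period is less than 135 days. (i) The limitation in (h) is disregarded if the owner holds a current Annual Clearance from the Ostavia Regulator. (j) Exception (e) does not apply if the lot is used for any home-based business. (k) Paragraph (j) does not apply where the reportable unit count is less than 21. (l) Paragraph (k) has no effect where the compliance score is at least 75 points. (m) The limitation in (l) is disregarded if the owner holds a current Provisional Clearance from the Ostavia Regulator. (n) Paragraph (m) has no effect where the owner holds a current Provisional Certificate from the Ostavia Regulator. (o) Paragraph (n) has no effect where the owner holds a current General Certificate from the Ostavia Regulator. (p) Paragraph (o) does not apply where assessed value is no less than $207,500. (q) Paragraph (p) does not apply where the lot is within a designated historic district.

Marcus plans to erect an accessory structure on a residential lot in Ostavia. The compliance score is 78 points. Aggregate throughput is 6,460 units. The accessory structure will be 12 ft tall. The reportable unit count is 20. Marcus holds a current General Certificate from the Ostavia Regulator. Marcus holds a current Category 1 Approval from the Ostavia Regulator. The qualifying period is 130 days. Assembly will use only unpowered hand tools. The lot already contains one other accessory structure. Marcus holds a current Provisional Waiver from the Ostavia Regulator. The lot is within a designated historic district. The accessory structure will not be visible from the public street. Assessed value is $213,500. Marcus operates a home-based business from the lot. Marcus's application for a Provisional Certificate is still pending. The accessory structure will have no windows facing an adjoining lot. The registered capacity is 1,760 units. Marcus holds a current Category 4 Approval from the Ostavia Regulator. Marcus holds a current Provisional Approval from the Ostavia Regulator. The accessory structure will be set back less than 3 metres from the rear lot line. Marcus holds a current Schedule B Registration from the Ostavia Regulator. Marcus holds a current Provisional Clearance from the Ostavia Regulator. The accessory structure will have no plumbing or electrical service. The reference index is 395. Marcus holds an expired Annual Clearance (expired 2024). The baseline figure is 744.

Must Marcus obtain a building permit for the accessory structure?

No — exception (e) applies; Marcus does not need a building permit.

Exception (a)'s conditions are all satisfied: a current Category 1 Approval is held; aggregate throughput is 6,460 units, under the 6,690 units limit; a current Provisional Waiver is held. But: (f) operates against (a): a current Provisional Approval is held. (g) is inapplicable (the reference index is 395, not less than 395), so (f) stands. (a) is therefore removed.
Exception (b) requires that the lot contains no other accessory structure; but the lot already has another accessory structure, so (b) is unavailable.
Exception (c) does not apply: the rear setback is under 3 m.
Exception (d): assembly uses only hand tools; the registered capacity is 1,760 units, under the 1,770 units limit; no windows face an adjoining lot — every condition holds. Turning to paragraphs (h)–(i): (h) applies — the qualifying period is 130 days, less than the 135 days limit. (i) is not triggered (no current Annual Clearance is held), so (h) stands. So (d) is unavailable.
Exception (e)'s conditions are all satisfied: a current Category 4 Approval is held; the structure will not be visible from the street; the baseline figure is 744, less than the 754 limit. As to paragraphs (j)–(q): (j) operates (a home-based business operates on the lot), but is itself disapplied by (k): (k) operates — the reportable unit count is 20, less than the 21 limit. (l) is engaged (the compliance score is 78 points, meeting the 75 points threshold), but yields to (m): (m) operates against (l): a current Provisional Clearance is held. (n) is not engaged (there is no Provisional Certificate in force), so (m) stands. So (e) applies.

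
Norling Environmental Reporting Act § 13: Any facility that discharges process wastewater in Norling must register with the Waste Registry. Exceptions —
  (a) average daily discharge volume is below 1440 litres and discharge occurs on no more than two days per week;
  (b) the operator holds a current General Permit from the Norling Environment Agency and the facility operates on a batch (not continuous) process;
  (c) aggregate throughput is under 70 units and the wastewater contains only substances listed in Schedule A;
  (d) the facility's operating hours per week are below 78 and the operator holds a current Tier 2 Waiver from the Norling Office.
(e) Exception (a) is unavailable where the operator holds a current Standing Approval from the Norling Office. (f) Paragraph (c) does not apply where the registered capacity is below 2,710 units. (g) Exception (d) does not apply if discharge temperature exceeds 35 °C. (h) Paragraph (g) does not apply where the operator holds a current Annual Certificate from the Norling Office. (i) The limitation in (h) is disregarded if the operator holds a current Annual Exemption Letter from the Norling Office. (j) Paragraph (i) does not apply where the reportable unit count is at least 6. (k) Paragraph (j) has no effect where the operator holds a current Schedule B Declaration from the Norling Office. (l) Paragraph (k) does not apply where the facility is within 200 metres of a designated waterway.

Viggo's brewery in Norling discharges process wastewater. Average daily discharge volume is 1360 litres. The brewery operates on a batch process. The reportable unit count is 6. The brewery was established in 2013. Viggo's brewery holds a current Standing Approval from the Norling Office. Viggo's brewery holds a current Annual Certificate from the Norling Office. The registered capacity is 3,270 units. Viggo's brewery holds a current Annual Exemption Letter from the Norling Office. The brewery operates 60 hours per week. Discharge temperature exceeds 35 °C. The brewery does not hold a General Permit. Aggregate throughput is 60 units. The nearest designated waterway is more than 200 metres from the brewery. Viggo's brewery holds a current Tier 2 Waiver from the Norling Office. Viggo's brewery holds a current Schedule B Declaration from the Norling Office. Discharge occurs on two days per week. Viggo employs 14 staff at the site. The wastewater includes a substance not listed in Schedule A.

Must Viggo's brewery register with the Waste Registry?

Yes — Viggo's brewery must register with the Waste Registry.

Exception (a)'s conditions are all satisfied: average daily discharge volume is 1360 litres, below the 1440 litres limit; discharge occurs on no more than two days per week. But: (e) operates — a current Standing Approval is held. Exception (a) does not apply.
Exception (b) fails — no General Permit is held.
Exception (c) does not apply: the wastewater includes a non-Schedule-A substance.
Exception (d): the facility's operating hours per week are 60, below the 78 limit; a current Tier 2 Waiver is held — every condition holds. But: (g) operates against (d): discharge temperature exceeds 35 °C. (h) is triggered (a current Annual Certificate is held), but is displaced by (i): (i) operates against (h): a current Annual Exemption Letter is held. (j) applies (the reportable unit count is 6, meeting the 6 threshold), but is set aside by (k): (k) applies — a current Schedule B Declaration is held. (l) is not engaged (the brewery is more than 200 m from any designated waterway), so (k) stands. So (d) is unavailable.
Every exception is unavailable, so the rule governs.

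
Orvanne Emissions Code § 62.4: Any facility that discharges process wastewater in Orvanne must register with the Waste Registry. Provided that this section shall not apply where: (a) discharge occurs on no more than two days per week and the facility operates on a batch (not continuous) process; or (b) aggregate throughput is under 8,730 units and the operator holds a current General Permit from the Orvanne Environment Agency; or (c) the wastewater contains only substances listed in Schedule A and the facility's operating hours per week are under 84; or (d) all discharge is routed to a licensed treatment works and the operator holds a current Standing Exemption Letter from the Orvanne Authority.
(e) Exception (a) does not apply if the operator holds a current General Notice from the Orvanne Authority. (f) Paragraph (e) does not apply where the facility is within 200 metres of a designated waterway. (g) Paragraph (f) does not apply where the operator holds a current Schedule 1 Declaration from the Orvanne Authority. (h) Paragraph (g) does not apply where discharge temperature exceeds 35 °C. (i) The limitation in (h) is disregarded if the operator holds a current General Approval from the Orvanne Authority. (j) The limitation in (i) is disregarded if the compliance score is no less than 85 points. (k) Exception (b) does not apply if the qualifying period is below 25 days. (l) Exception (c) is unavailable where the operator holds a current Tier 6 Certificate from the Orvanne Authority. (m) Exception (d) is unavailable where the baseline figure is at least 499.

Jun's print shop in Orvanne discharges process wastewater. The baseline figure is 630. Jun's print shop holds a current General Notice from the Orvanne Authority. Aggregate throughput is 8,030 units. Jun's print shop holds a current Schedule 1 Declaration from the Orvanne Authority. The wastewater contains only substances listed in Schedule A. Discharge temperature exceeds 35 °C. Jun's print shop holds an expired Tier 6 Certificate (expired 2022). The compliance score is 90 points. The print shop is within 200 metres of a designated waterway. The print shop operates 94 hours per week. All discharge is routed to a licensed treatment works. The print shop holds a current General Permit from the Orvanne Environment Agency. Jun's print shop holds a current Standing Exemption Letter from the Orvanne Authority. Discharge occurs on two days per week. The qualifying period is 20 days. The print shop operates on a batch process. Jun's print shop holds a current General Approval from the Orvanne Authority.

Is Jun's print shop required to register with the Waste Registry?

Exception (a) is satisfied on its face — discharge occurs on no more than two days per week; the facility operates on a batch process. Considering the limiting provisions: (e) would limit (a) — a current General Notice is held — but (f) sets (e) aside: (f) is triggered — the print shop is within 200 m of a designated waterway. (g) applies (a current Schedule 1 Declaration is held), but yields to (h): (h) operates against (g): discharge temperature exceeds 35 °C. (i) would limit (h) — a current General Approval is held — but (j) sets (i) aside: (j) is triggered — the compliance score is 90 points, meeting the 85 points threshold. (a) remains available.
Exception (b)'s conditions are all satisfied: aggregate throughput is 8,030 units, under the 8,730 units limit; a current General Permit is held. But: (k) operates — the qualifying period is 20 days, below the 25 days limit. Exception (b) does not apply.
Exception (c) requires that the facility's operating hours per week are under 84; but the facility's operating hours per week are 94, not under 84, so (c) is unavailable.
Exception (d): discharge is routed to a licensed treatment works; a current Standing Exemption Letter is held — every condition holds. But applying paragraph (m): (m) applies — the baseline figure is 630, meeting the 499 threshold. (d) is therefore removed.

No — exception (a) applies; Jun's print shop is not required to register with the Waste Registry.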